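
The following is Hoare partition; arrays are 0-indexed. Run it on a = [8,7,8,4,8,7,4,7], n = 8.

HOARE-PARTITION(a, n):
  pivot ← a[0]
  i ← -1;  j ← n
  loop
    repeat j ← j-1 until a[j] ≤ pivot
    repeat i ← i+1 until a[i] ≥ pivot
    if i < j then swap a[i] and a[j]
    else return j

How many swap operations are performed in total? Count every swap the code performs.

pivot = a[0] = 8; i = -1, j = 8
j→7 (a[7]=7≤8), i→0 (a[0]=8≥8); i<j, swap → [7,7,8,4,8,7,4,8]
j→6 (a[6]=4≤8), i→2 (a[2]=8≥8); i<j, swap → [7,7,4,4,8,7,8,8]
j→5 (a[5]=7≤8), i→4 (a[4]=8≥8); i<j, swap → [7,7,4,4,7,8,8,8]
j→4, i→5; i≥j, return j=4. a = [7,7,4,4,7,8,8,8]

3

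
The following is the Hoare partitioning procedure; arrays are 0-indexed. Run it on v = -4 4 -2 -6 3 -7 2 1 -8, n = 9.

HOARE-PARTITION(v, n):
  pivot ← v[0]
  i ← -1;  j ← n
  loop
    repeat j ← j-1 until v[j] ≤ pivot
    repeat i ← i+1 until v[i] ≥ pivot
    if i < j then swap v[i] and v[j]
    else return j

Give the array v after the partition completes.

-8 -7 -6 -2 3 4 2 1 -4

pivot=-4
j stops at 8 (-8), i stops at 0 (-4); swap ⇒ -8 4 -2 -6 3 -7 2 1 -4
j stops at 5 (-7), i stops at 1 (4); swap ⇒ -8 -7 -2 -6 3 4 2 1 -4
j stops at 3 (-6), i stops at 2 (-2); swap ⇒ -8 -7 -6 -2 3 4 2 1 -4
j stops at 2, i stops at 3; i≥j ⇒ return 2. v=-8 -7 -6 -2 3 4 2 1 -4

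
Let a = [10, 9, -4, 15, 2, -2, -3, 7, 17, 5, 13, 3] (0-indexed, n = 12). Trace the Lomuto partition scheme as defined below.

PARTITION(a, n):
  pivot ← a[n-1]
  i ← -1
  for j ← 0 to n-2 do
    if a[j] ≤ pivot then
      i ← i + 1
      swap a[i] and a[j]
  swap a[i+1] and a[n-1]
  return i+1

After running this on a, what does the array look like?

[-4, 2, -2, -3, 3, 10, 15, 7, 17, 5, 13, 9]

pivot=3, i=-1
j=0: 10>3, skip
j=1: 9>3, skip
j=2: -4≤3, i=0, swap(0,2) ⇒ [-4, 9, 10, 15, 2, -2, -3, 7, 17, 5, 13, 3]
j=3: 15>3, skip
j=4: 2≤3, i=1, swap(1,4) ⇒ [-4, 2, 10, 15, 9, -2, -3, 7, 17, 5, 13, 3]
j=5: -2≤3, i=2, swap(2,5) ⇒ [-4, 2, -2, 15, 9, 10, -3, 7, 17, 5, 13, 3]
j=6: -3≤3, i=3, swap(3,6) ⇒ [-4, 2, -2, -3, 9, 10, 15, 7, 17, 5, 13, 3]
j=7: 7>3, skip
j=8: 17>3, skip
j=9: 5>3, skip
j=10: 13>3, skip
swap(4,11) ⇒ [-4, 2, -2, -3, 3, 10, 15, 7, 17, 5, 13, 9]; return 4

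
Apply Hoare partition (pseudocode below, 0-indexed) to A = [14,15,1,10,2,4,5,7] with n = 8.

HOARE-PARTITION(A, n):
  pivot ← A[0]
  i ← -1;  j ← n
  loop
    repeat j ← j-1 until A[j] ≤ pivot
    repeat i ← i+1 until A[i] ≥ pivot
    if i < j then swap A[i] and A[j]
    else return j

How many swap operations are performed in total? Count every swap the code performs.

2

pivot = A[0] = 14; i = -1, j = 8
j→7 (A[7]=7≤14), i→0 (A[0]=14≥14); i<j, swap → [7,15,1,10,2,4,5,14]
j→6 (A[6]=5≤14), i→1 (A[1]=15≥14); i<j, swap → [7,5,1,10,2,4,15,14]
j→5, i→6; i≥j, return j=5. A = [7,5,1,10,2,4,15,14]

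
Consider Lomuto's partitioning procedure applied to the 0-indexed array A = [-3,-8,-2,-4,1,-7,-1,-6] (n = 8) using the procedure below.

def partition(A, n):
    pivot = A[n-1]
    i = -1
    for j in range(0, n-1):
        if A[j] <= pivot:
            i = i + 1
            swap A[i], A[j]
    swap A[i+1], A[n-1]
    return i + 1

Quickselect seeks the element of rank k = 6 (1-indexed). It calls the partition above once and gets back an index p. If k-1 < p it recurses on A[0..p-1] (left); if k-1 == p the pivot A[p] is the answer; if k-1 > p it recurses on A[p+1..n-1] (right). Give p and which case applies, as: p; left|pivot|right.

pivot=-6, i=-1
j=0: -3>-6, skip
j=1: -8≤-6, i=0, swap(0,1) ⇒ [-8,-3,-2,-4,1,-7,-1,-6]
j=2: -2>-6, skip
j=3: -4>-6, skip
j=4: 1>-6, skip
j=5: -7≤-6, i=1, swap(1,5) ⇒ [-8,-7,-2,-4,1,-3,-1,-6]
j=6: -1>-6, skip
swap(2,7) ⇒ [-8,-7,-6,-4,1,-3,-1,-2]; return 2
p = 2; k-1 = 5 > 2 ⇒ right

2; right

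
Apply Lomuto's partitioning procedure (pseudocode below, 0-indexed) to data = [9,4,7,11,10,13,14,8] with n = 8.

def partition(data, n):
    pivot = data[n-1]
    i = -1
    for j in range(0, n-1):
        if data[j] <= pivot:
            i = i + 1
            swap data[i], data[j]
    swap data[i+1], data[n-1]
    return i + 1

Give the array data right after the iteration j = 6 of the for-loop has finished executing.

[4,7,9,11,10,13,14,8]

pivot=8, i=-1
j=0: 9>8, skip
j=1: 4≤8, i=0, swap(0,1) ⇒ [4,9,7,11,10,13,14,8]
j=2: 7≤8, i=1, swap(1,2) ⇒ [4,7,9,11,10,13,14,8]
j=3: 11>8, skip
j=4: 10>8, skip
j=5: 13>8, skip
j=6: 14>8, skip
(after j=6) data = [4,7,9,11,10,13,14,8]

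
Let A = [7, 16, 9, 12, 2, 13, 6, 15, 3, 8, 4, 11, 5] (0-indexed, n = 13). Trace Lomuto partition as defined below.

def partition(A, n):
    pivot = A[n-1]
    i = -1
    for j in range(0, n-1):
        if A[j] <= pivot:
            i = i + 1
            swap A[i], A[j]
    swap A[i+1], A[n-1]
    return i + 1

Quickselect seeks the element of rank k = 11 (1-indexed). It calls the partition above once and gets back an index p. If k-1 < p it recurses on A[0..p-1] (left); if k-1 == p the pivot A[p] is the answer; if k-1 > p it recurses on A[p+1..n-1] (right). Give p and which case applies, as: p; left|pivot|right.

3; right

pivot=5, i=-1
j=0: 7>5, skip
j=1: 16>5, skip
j=2: 9>5, skip
j=3: 12>5, skip
j=4: 2≤5, i=0, swap(0,4) ⇒ [2, 16, 9, 12, 7, 13, 6, 15, 3, 8, 4, 11, 5]
j=5: 13>5, skip
j=6: 6>5, skip
j=7: 15>5, skip
j=8: 3≤5, i=1, swap(1,8) ⇒ [2, 3, 9, 12, 7, 13, 6, 15, 16, 8, 4, 11, 5]
j=9: 8>5, skip
j=10: 4≤5, i=2, swap(2,10) ⇒ [2, 3, 4, 12, 7, 13, 6, 15, 16, 8, 9, 11, 5]
j=11: 11>5, skip
swap(3,12) ⇒ [2, 3, 4, 5, 7, 13, 6, 15, 16, 8, 9, 11, 12]; return 3
p = 3; k-1 = 10 > 3 ⇒ right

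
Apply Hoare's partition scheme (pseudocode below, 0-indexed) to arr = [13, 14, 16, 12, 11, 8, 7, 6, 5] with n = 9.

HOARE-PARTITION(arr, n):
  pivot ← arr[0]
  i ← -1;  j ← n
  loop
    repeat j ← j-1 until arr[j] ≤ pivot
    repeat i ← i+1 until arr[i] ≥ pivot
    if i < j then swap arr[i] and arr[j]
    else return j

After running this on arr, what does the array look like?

[5, 6, 7, 12, 11, 8, 16, 14, 13]

pivot = arr[0] = 13; i = -1, j = 9
j→8 (arr[8]=5≤13), i→0 (arr[0]=13≥13); i<j, swap → [5, 14, 16, 12, 11, 8, 7, 6, 13]
j→7 (arr[7]=6≤13), i→1 (arr[1]=14≥13); i<j, swap → [5, 6, 16, 12, 11, 8, 7, 14, 13]
j→6 (arr[6]=7≤13), i→2 (arr[2]=16≥13); i<j, swap → [5, 6, 7, 12, 11, 8, 16, 14, 13]
j→5, i→6; i≥j, return j=5. arr = [5, 6, 7, 12, 11, 8, 16, 14, 13]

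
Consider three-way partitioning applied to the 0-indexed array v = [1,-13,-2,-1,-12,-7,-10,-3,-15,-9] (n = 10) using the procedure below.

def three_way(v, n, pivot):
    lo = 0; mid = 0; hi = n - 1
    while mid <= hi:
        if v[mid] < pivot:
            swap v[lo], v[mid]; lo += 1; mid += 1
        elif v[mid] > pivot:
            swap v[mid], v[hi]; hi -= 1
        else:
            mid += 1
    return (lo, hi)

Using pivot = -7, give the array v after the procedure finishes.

[-9,-13,-15,-10,-12,-7,-3,-1,-2,1]

pivot = -7; lo=0, mid=0, hi=9
v[mid]=1>-7: swap v[0],v[9]; hi=8 → [-9,-13,-2,-1,-12,-7,-10,-3,-15,1]
v[mid]=-9<-7: swap v[0],v[0]; lo=1,mid=1 → [-9,-13,-2,-1,-12,-7,-10,-3,-15,1]
v[mid]=-13<-7: swap v[1],v[1]; lo=2,mid=2 → [-9,-13,-2,-1,-12,-7,-10,-3,-15,1]
v[mid]=-2>-7: swap v[2],v[8]; hi=7 → [-9,-13,-15,-1,-12,-7,-10,-3,-2,1]
v[mid]=-15<-7: swap v[2],v[2]; lo=3,mid=3 → [-9,-13,-15,-1,-12,-7,-10,-3,-2,1]
v[mid]=-1>-7: swap v[3],v[7]; hi=6 → [-9,-13,-15,-3,-12,-7,-10,-1,-2,1]
v[mid]=-3>-7: swap v[3],v[6]; hi=5 → [-9,-13,-15,-10,-12,-7,-3,-1,-2,1]
v[mid]=-10<-7: swap v[3],v[3]; lo=4,mid=4 → [-9,-13,-15,-10,-12,-7,-3,-1,-2,1]
v[mid]=-12<-7: swap v[4],v[4]; lo=5,mid=5 → [-9,-13,-15,-10,-12,-7,-3,-1,-2,1]
v[mid]=-7=-7: mid=6
end: lo=5, hi=5; v = [-9,-13,-15,-10,-12,-7,-3,-1,-2,1]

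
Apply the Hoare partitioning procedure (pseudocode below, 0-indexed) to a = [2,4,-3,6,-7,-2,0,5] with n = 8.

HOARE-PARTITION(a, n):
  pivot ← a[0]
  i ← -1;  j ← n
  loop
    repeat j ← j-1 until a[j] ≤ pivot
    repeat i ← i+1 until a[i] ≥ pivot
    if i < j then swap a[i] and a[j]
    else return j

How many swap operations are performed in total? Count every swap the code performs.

pivot = a[0] = 2; i = -1, j = 8
j→6 (a[6]=0≤2), i→0 (a[0]=2≥2); i<j, swap → [0,4,-3,6,-7,-2,2,5]
j→5 (a[5]=-2≤2), i→1 (a[1]=4≥2); i<j, swap → [0,-2,-3,6,-7,4,2,5]
j→4 (a[4]=-7≤2), i→3 (a[3]=6≥2); i<j, swap → [0,-2,-3,-7,6,4,2,5]
j→3, i→4; i≥j, return j=3. a = [0,-2,-3,-7,6,4,2,5]

3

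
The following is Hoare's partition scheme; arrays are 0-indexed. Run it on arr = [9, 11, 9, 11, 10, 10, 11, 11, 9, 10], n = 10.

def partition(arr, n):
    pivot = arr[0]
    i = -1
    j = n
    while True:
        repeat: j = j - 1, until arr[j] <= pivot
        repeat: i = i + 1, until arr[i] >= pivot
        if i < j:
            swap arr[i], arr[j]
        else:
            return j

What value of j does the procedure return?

pivot = arr[0] = 9; i = -1, j = 10
j→8 (arr[8]=9≤9), i→0 (arr[0]=9≥9); i<j, swap → [9, 11, 9, 11, 10, 10, 11, 11, 9, 10]
j→2 (arr[2]=9≤9), i→1 (arr[1]=11≥9); i<j, swap → [9, 9, 11, 11, 10, 10, 11, 11, 9, 10]
j→1, i→2; i≥j, return j=1. arr = [9, 9, 11, 11, 10, 10, 11, 11, 9, 10]

1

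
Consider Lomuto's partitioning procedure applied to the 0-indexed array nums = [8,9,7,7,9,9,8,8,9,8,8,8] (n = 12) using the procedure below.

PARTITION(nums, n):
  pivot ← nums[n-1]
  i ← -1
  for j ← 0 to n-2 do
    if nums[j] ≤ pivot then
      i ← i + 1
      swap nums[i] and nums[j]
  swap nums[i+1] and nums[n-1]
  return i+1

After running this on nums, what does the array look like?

[8,7,7,8,8,8,8,8,9,9,9,9]

pivot=8, i=-1
j=0: 8≤8, i=0, swap(0,0) ⇒ [8,9,7,7,9,9,8,8,9,8,8,8]
j=1: 9>8, skip
j=2: 7≤8, i=1, swap(1,2) ⇒ [8,7,9,7,9,9,8,8,9,8,8,8]
j=3: 7≤8, i=2, swap(2,3) ⇒ [8,7,7,9,9,9,8,8,9,8,8,8]
j=4: 9>8, skip
j=5: 9>8, skip
j=6: 8≤8, i=3, swap(3,6) ⇒ [8,7,7,8,9,9,9,8,9,8,8,8]
j=7: 8≤8, i=4, swap(4,7) ⇒ [8,7,7,8,8,9,9,9,9,8,8,8]
j=8: 9>8, skip
j=9: 8≤8, i=5, swap(5,9) ⇒ [8,7,7,8,8,8,9,9,9,9,8,8]
j=10: 8≤8, i=6, swap(6,10) ⇒ [8,7,7,8,8,8,8,9,9,9,9,8]
swap(7,11) ⇒ [8,7,7,8,8,8,8,8,9,9,9,9]; return 7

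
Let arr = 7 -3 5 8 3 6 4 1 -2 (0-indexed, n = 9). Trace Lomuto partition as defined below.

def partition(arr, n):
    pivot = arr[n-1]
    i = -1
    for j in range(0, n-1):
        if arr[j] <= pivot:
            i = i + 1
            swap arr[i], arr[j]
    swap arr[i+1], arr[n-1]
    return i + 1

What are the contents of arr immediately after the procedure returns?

-3 -2 5 8 3 6 4 1 7

pivot = arr[8] = -2; i = -1
j=0: arr[0]=7 > -2 → no swap
j=1: arr[1]=-3 ≤ -2 → i=0, swap arr[0],arr[1] → -3 7 5 8 3 6 4 1 -2
j=2: arr[2]=5 > -2 → no swap
j=3: arr[3]=8 > -2 → no swap
j=4: arr[4]=3 > -2 → no swap
j=5: arr[5]=6 > -2 → no swap
j=6: arr[6]=4 > -2 → no swap
j=7: arr[7]=1 > -2 → no swap
final swap arr[1],arr[8] → -3 -2 5 8 3 6 4 1 7; return 1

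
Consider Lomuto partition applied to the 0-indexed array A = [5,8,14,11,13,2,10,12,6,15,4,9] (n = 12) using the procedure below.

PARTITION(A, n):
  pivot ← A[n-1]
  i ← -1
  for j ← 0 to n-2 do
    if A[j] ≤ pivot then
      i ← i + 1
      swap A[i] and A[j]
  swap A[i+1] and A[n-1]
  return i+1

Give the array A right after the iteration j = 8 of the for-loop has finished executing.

pivot = A[11] = 9; i = -1
j=0: A[0]=5 ≤ 9 → i=0, swap A[0],A[0] (no change) → [5,8,14,11,13,2,10,12,6,15,4,9]
j=1: A[1]=8 ≤ 9 → i=1, swap A[1],A[1] (no change) → [5,8,14,11,13,2,10,12,6,15,4,9]
j=2: A[2]=14 > 9 → no swap
j=3: A[3]=11 > 9 → no swap
j=4: A[4]=13 > 9 → no swap
j=5: A[5]=2 ≤ 9 → i=2, swap A[2],A[5] → [5,8,2,11,13,14,10,12,6,15,4,9]
j=6: A[6]=10 > 9 → no swap
j=7: A[7]=12 > 9 → no swap
j=8: A[8]=6 ≤ 9 → i=3, swap A[3],A[8] → [5,8,2,6,13,14,10,12,11,15,4,9]
(after j=8) A = [5,8,2,6,13,14,10,12,11,15,4,9]

[5,8,2,6,13,14,10,12,11,15,4,9]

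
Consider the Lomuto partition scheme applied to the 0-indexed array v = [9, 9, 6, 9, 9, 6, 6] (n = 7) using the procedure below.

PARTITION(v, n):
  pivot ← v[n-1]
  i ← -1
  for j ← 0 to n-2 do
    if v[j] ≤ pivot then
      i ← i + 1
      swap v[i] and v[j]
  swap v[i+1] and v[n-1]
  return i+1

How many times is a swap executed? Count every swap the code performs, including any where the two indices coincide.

3

pivot = v[6] = 6; i = -1
j=0: v[0]=9 > 6 → no swap
j=1: v[1]=9 > 6 → no swap
j=2: v[2]=6 ≤ 6 → i=0, swap v[0],v[2] → [6, 9, 9, 9, 9, 6, 6]
j=3: v[3]=9 > 6 → no swap
j=4: v[4]=9 > 6 → no swap
j=5: v[5]=6 ≤ 6 → i=1, swap v[1],v[5] → [6, 6, 9, 9, 9, 9, 6]
final swap v[2],v[6] → [6, 6, 6, 9, 9, 9, 9]; return 2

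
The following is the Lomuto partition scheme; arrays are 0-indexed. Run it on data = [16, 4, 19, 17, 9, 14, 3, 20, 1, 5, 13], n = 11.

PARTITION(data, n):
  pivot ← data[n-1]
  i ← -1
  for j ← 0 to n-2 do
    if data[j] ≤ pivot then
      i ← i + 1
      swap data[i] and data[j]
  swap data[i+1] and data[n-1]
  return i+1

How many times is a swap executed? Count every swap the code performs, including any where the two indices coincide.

pivot = data[10] = 13; i = -1
j=0: data[0]=16 > 13 → no swap
j=1: data[1]=4 ≤ 13 → i=0, swap data[0],data[1] → [4, 16, 19, 17, 9, 14, 3, 20, 1, 5, 13]
j=2: data[2]=19 > 13 → no swap
j=3: data[3]=17 > 13 → no swap
j=4: data[4]=9 ≤ 13 → i=1, swap data[1],data[4] → [4, 9, 19, 17, 16, 14, 3, 20, 1, 5, 13]
j=5: data[5]=14 > 13 → no swap
j=6: data[6]=3 ≤ 13 → i=2, swap data[2],data[6] → [4, 9, 3, 17, 16, 14, 19, 20, 1, 5, 13]
j=7: data[7]=20 > 13 → no swap
j=8: data[8]=1 ≤ 13 → i=3, swap data[3],data[8] → [4, 9, 3, 1, 16, 14, 19, 20, 17, 5, 13]
j=9: data[9]=5 ≤ 13 → i=4, swap data[4],data[9] → [4, 9, 3, 1, 5, 14, 19, 20, 17, 16, 13]
final swap data[5],data[10] → [4, 9, 3, 1, 5, 13, 19, 20, 17, 16, 14]; return 5

6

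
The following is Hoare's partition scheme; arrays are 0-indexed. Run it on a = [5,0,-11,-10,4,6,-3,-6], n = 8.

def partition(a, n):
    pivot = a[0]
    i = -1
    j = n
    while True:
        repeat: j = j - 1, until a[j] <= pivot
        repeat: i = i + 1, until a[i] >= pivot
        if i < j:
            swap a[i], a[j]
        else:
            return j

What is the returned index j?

pivot=5
j stops at 7 (-6), i stops at 0 (5); swap ⇒ [-6,0,-11,-10,4,6,-3,5]
j stops at 6 (-3), i stops at 5 (6); swap ⇒ [-6,0,-11,-10,4,-3,6,5]
j stops at 5, i stops at 6; i≥j ⇒ return 5. a=[-6,0,-11,-10,4,-3,6,5]

5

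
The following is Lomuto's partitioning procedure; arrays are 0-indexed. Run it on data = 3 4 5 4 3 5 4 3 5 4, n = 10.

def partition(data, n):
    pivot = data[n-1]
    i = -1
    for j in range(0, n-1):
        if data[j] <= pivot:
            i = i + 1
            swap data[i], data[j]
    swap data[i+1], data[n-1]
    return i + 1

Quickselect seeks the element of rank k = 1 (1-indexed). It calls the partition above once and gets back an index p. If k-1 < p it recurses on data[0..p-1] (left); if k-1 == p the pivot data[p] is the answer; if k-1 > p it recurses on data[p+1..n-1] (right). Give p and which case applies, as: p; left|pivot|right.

6; left

pivot=4, i=-1
j=0: 3≤4, i=0, swap(0,0) ⇒ 3 4 5 4 3 5 4 3 5 4
j=1: 4≤4, i=1, swap(1,1) ⇒ 3 4 5 4 3 5 4 3 5 4
j=2: 5>4, skip
j=3: 4≤4, i=2, swap(2,3) ⇒ 3 4 4 5 3 5 4 3 5 4
j=4: 3≤4, i=3, swap(3,4) ⇒ 3 4 4 3 5 5 4 3 5 4
j=5: 5>4, skip
j=6: 4≤4, i=4, swap(4,6) ⇒ 3 4 4 3 4 5 5 3 5 4
j=7: 3≤4, i=5, swap(5,7) ⇒ 3 4 4 3 4 3 5 5 5 4
j=8: 5>4, skip
swap(6,9) ⇒ 3 4 4 3 4 3 4 5 5 5; return 6
p = 6; k-1 = 0 < 6 ⇒ left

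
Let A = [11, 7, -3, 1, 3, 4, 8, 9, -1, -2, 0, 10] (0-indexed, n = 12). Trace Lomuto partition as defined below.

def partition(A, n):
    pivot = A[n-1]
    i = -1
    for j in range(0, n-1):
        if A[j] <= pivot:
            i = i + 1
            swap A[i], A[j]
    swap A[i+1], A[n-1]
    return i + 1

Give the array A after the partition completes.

[7, -3, 1, 3, 4, 8, 9, -1, -2, 0, 10, 11]

pivot=10, i=-1
j=0: 11>10, skip
j=1: 7≤10, i=0, swap(0,1) ⇒ [7, 11, -3, 1, 3, 4, 8, 9, -1, -2, 0, 10]
j=2: -3≤10, i=1, swap(1,2) ⇒ [7, -3, 11, 1, 3, 4, 8, 9, -1, -2, 0, 10]
j=3: 1≤10, i=2, swap(2,3) ⇒ [7, -3, 1, 11, 3, 4, 8, 9, -1, -2, 0, 10]
j=4: 3≤10, i=3, swap(3,4) ⇒ [7, -3, 1, 3, 11, 4, 8, 9, -1, -2, 0, 10]
j=5: 4≤10, i=4, swap(4,5) ⇒ [7, -3, 1, 3, 4, 11, 8, 9, -1, -2, 0, 10]
j=6: 8≤10, i=5, swap(5,6) ⇒ [7, -3, 1, 3, 4, 8, 11, 9, -1, -2, 0, 10]
j=7: 9≤10, i=6, swap(6,7) ⇒ [7, -3, 1, 3, 4, 8, 9, 11, -1, -2, 0, 10]
j=8: -1≤10, i=7, swap(7,8) ⇒ [7, -3, 1, 3, 4, 8, 9, -1, 11, -2, 0, 10]
j=9: -2≤10, i=8, swap(8,9) ⇒ [7, -3, 1, 3, 4, 8, 9, -1, -2, 11, 0, 10]
j=10: 0≤10, i=9, swap(9,10) ⇒ [7, -3, 1, 3, 4, 8, 9, -1, -2, 0, 11, 10]
swap(10,11) ⇒ [7, -3, 1, 3, 4, 8, 9, -1, -2, 0, 10, 11]; return 10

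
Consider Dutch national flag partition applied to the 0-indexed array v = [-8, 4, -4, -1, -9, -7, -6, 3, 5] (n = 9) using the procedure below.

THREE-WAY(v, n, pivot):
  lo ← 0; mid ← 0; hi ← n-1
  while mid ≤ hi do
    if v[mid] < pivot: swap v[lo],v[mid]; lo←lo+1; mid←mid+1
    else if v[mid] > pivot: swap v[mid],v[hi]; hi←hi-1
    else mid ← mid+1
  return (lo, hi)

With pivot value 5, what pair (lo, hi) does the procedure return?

pivot = 5; lo=0, mid=0, hi=8
v[mid]=-8<5: swap v[0],v[0]; lo=1,mid=1 → [-8, 4, -4, -1, -9, -7, -6, 3, 5]
v[mid]=4<5: swap v[1],v[1]; lo=2,mid=2 → [-8, 4, -4, -1, -9, -7, -6, 3, 5]
v[mid]=-4<5: swap v[2],v[2]; lo=3,mid=3 → [-8, 4, -4, -1, -9, -7, -6, 3, 5]
v[mid]=-1<5: swap v[3],v[3]; lo=4,mid=4 → [-8, 4, -4, -1, -9, -7, -6, 3, 5]
v[mid]=-9<5: swap v[4],v[4]; lo=5,mid=5 → [-8, 4, -4, -1, -9, -7, -6, 3, 5]
v[mid]=-7<5: swap v[5],v[5]; lo=6,mid=6 → [-8, 4, -4, -1, -9, -7, -6, 3, 5]
v[mid]=-6<5: swap v[6],v[6]; lo=7,mid=7 → [-8, 4, -4, -1, -9, -7, -6, 3, 5]
v[mid]=3<5: swap v[7],v[7]; lo=8,mid=8 → [-8, 4, -4, -1, -9, -7, -6, 3, 5]
v[mid]=5=5: mid=9
end: lo=8, hi=8; v = [-8, 4, -4, -1, -9, -7, -6, 3, 5]

(8, 8)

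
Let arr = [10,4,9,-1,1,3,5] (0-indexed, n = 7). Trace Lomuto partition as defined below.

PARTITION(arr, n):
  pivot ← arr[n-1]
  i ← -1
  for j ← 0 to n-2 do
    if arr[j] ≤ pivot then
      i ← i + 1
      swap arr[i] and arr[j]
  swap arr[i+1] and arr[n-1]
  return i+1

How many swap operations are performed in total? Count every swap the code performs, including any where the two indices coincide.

5

pivot=5, i=-1
j=0: 10>5, skip
j=1: 4≤5, i=0, swap(0,1) ⇒ [4,10,9,-1,1,3,5]
j=2: 9>5, skip
j=3: -1≤5, i=1, swap(1,3) ⇒ [4,-1,9,10,1,3,5]
j=4: 1≤5, i=2, swap(2,4) ⇒ [4,-1,1,10,9,3,5]
j=5: 3≤5, i=3, swap(3,5) ⇒ [4,-1,1,3,9,10,5]
swap(4,6) ⇒ [4,-1,1,3,5,10,9]; return 4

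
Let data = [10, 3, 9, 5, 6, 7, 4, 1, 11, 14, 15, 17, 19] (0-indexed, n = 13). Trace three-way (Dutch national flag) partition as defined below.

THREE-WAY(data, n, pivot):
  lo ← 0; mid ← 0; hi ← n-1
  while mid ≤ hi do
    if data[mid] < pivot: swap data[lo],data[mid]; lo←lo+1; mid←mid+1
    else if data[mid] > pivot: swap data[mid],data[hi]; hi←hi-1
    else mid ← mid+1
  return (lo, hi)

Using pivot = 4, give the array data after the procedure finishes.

[1, 3, 4, 6, 7, 5, 9, 11, 14, 15, 17, 19, 10]

pivot = 4; lo=0, mid=0, hi=12
data[mid]=10>4: swap data[0],data[12]; hi=11 → [19, 3, 9, 5, 6, 7, 4, 1, 11, 14, 15, 17, 10]
data[mid]=19>4: swap data[0],data[11]; hi=10 → [17, 3, 9, 5, 6, 7, 4, 1, 11, 14, 15, 19, 10]
data[mid]=17>4: swap data[0],data[10]; hi=9 → [15, 3, 9, 5, 6, 7, 4, 1, 11, 14, 17, 19, 10]
data[mid]=15>4: swap data[0],data[9]; hi=8 → [14, 3, 9, 5, 6, 7, 4, 1, 11, 15, 17, 19, 10]
data[mid]=14>4: swap data[0],data[8]; hi=7 → [11, 3, 9, 5, 6, 7, 4, 1, 14, 15, 17, 19, 10]
data[mid]=11>4: swap data[0],data[7]; hi=6 → [1, 3, 9, 5, 6, 7, 4, 11, 14, 15, 17, 19, 10]
data[mid]=1<4: swap data[0],data[0]; lo=1,mid=1 → [1, 3, 9, 5, 6, 7, 4, 11, 14, 15, 17, 19, 10]
data[mid]=3<4: swap data[1],data[1]; lo=2,mid=2 → [1, 3, 9, 5, 6, 7, 4, 11, 14, 15, 17, 19, 10]
data[mid]=9>4: swap data[2],data[6]; hi=5 → [1, 3, 4, 5, 6, 7, 9, 11, 14, 15, 17, 19, 10]
data[mid]=4=4: mid=3
data[mid]=5>4: swap data[3],data[5]; hi=4 → [1, 3, 4, 7, 6, 5, 9, 11, 14, 15, 17, 19, 10]
data[mid]=7>4: swap data[3],data[4]; hi=3 → [1, 3, 4, 6, 7, 5, 9, 11, 14, 15, 17, 19, 10]
data[mid]=6>4: swap data[3],data[3]; hi=2 → [1, 3, 4, 6, 7, 5, 9, 11, 14, 15, 17, 19, 10]
end: lo=2, hi=2; data = [1, 3, 4, 6, 7, 5, 9, 11, 14, 15, 17, 19, 10]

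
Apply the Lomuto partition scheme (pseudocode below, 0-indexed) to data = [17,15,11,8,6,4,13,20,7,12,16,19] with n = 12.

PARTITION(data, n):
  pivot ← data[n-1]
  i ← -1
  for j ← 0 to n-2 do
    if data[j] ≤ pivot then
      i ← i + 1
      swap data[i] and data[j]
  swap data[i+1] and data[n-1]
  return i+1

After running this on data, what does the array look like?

[17,15,11,8,6,4,13,7,12,16,19,20]

pivot = data[11] = 19; i = -1
j=0: data[0]=17 ≤ 19 → i=0, swap data[0],data[0] (no change) → [17,15,11,8,6,4,13,20,7,12,16,19]
j=1: data[1]=15 ≤ 19 → i=1, swap data[1],data[1] (no change) → [17,15,11,8,6,4,13,20,7,12,16,19]
j=2: data[2]=11 ≤ 19 → i=2, swap data[2],data[2] (no change) → [17,15,11,8,6,4,13,20,7,12,16,19]
j=3: data[3]=8 ≤ 19 → i=3, swap data[3],data[3] (no change) → [17,15,11,8,6,4,13,20,7,12,16,19]
j=4: data[4]=6 ≤ 19 → i=4, swap data[4],data[4] (no change) → [17,15,11,8,6,4,13,20,7,12,16,19]
j=5: data[5]=4 ≤ 19 → i=5, swap data[5],data[5] (no change) → [17,15,11,8,6,4,13,20,7,12,16,19]
j=6: data[6]=13 ≤ 19 → i=6, swap data[6],data[6] (no change) → [17,15,11,8,6,4,13,20,7,12,16,19]
j=7: data[7]=20 > 19 → no swap
j=8: data[8]=7 ≤ 19 → i=7, swap data[7],data[8] → [17,15,11,8,6,4,13,7,20,12,16,19]
j=9: data[9]=12 ≤ 19 → i=8, swap data[8],data[9] → [17,15,11,8,6,4,13,7,12,20,16,19]
j=10: data[10]=16 ≤ 19 → i=9, swap data[9],data[10] → [17,15,11,8,6,4,13,7,12,16,20,19]
final swap data[10],data[11] → [17,15,11,8,6,4,13,7,12,16,19,20]; return 10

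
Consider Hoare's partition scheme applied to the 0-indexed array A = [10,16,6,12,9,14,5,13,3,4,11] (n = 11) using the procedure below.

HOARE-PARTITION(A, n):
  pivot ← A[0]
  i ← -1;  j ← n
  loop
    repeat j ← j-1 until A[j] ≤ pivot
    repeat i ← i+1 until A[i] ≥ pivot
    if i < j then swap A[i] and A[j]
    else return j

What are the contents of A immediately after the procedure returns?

[4,3,6,5,9,14,12,13,16,10,11]

pivot=10
j stops at 9 (4), i stops at 0 (10); swap ⇒ [4,16,6,12,9,14,5,13,3,10,11]
j stops at 8 (3), i stops at 1 (16); swap ⇒ [4,3,6,12,9,14,5,13,16,10,11]
j stops at 6 (5), i stops at 3 (12); swap ⇒ [4,3,6,5,9,14,12,13,16,10,11]
j stops at 4, i stops at 5; i≥j ⇒ return 4. A=[4,3,6,5,9,14,12,13,16,10,11]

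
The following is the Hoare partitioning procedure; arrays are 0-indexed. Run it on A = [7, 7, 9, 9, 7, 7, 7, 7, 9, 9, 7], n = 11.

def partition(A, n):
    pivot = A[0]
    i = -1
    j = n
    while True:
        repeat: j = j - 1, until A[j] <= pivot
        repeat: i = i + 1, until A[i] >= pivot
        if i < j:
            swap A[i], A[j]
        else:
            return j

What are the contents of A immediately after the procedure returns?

[7, 7, 7, 7, 7, 9, 9, 7, 9, 9, 7]

pivot=7
j stops at 10 (7), i stops at 0 (7); swap ⇒ [7, 7, 9, 9, 7, 7, 7, 7, 9, 9, 7]
j stops at 7 (7), i stops at 1 (7); swap ⇒ [7, 7, 9, 9, 7, 7, 7, 7, 9, 9, 7]
j stops at 6 (7), i stops at 2 (9); swap ⇒ [7, 7, 7, 9, 7, 7, 9, 7, 9, 9, 7]
j stops at 5 (7), i stops at 3 (9); swap ⇒ [7, 7, 7, 7, 7, 9, 9, 7, 9, 9, 7]
j stops at 4, i stops at 4; i≥j ⇒ return 4. A=[7, 7, 7, 7, 7, 9, 9, 7, 9, 9, 7]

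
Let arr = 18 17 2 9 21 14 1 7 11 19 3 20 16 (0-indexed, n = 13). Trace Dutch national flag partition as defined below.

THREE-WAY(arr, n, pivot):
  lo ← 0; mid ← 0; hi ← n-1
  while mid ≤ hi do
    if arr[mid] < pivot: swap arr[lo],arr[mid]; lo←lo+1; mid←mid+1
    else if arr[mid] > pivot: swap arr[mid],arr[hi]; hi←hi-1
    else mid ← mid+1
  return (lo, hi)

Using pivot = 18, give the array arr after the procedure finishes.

17 2 9 16 14 1 7 11 3 18 20 19 21

lo=0 mid=0 hi=12
18=18: mid=1
17<18: swap(0,1), lo=1 mid=2 ⇒ 17 18 2 9 21 14 1 7 11 19 3 20 16
2<18: swap(1,2), lo=2 mid=3 ⇒ 17 2 18 9 21 14 1 7 11 19 3 20 16
9<18: swap(2,3), lo=3 mid=4 ⇒ 17 2 9 18 21 14 1 7 11 19 3 20 16
21>18: swap(4,12), hi=11 ⇒ 17 2 9 18 16 14 1 7 11 19 3 20 21
16<18: swap(3,4), lo=4 mid=5 ⇒ 17 2 9 16 18 14 1 7 11 19 3 20 21
14<18: swap(4,5), lo=5 mid=6 ⇒ 17 2 9 16 14 18 1 7 11 19 3 20 21
1<18: swap(5,6), lo=6 mid=7 ⇒ 17 2 9 16 14 1 18 7 11 19 3 20 21
7<18: swap(6,7), lo=7 mid=8 ⇒ 17 2 9 16 14 1 7 18 11 19 3 20 21
11<18: swap(7,8), lo=8 mid=9 ⇒ 17 2 9 16 14 1 7 11 18 19 3 20 21
19>18: swap(9,11), hi=10 ⇒ 17 2 9 16 14 1 7 11 18 20 3 19 21
20>18: swap(9,10), hi=9 ⇒ 17 2 9 16 14 1 7 11 18 3 20 19 21
3<18: swap(8,9), lo=9 mid=10 ⇒ 17 2 9 16 14 1 7 11 3 18 20 19 21
done. lo=9 hi=9; arr=17 2 9 16 14 1 7 11 3 18 20 19 21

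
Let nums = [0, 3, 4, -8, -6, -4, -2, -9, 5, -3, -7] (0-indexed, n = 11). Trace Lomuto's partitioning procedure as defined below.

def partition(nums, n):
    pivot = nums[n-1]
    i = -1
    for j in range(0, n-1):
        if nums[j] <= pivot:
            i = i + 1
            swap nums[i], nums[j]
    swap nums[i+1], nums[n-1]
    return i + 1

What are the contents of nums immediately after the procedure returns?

pivot = nums[10] = -7; i = -1
j=0: nums[0]=0 > -7 → no swap
j=1: nums[1]=3 > -7 → no swap
j=2: nums[2]=4 > -7 → no swap
j=3: nums[3]=-8 ≤ -7 → i=0, swap nums[0],nums[3] → [-8, 3, 4, 0, -6, -4, -2, -9, 5, -3, -7]
j=4: nums[4]=-6 > -7 → no swap
j=5: nums[5]=-4 > -7 → no swap
j=6: nums[6]=-2 > -7 → no swap
j=7: nums[7]=-9 ≤ -7 → i=1, swap nums[1],nums[7] → [-8, -9, 4, 0, -6, -4, -2, 3, 5, -3, -7]
j=8: nums[8]=5 > -7 → no swap
j=9: nums[9]=-3 > -7 → no swap
final swap nums[2],nums[10] → [-8, -9, -7, 0, -6, -4, -2, 3, 5, -3, 4]; return 2

[-8, -9, -7, 0, -6, -4, -2, 3, 5, -3, 4]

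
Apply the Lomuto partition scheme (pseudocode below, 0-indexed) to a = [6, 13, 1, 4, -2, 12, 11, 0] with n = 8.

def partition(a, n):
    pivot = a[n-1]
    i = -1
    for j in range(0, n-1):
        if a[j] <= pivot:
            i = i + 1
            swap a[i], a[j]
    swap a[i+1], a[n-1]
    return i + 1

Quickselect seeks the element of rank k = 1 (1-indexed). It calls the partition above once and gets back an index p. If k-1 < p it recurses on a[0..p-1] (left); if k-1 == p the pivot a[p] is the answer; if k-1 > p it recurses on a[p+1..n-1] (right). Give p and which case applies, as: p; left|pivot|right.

1; left

pivot=0, i=-1
j=0: 6>0, skip
j=1: 13>0, skip
j=2: 1>0, skip
j=3: 4>0, skip
j=4: -2≤0, i=0, swap(0,4) ⇒ [-2, 13, 1, 4, 6, 12, 11, 0]
j=5: 12>0, skip
j=6: 11>0, skip
swap(1,7) ⇒ [-2, 0, 1, 4, 6, 12, 11, 13]; return 1
p = 1; k-1 = 0 < 1 ⇒ left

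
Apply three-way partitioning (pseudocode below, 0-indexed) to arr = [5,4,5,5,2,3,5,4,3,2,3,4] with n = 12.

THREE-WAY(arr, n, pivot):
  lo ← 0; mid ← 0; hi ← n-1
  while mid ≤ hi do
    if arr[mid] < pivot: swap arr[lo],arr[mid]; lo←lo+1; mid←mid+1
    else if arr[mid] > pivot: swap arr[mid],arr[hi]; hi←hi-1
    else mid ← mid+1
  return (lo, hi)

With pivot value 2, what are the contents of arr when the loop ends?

pivot = 2; lo=0, mid=0, hi=11
arr[mid]=5>2: swap arr[0],arr[11]; hi=10 → [4,4,5,5,2,3,5,4,3,2,3,5]
arr[mid]=4>2: swap arr[0],arr[10]; hi=9 → [3,4,5,5,2,3,5,4,3,2,4,5]
arr[mid]=3>2: swap arr[0],arr[9]; hi=8 → [2,4,5,5,2,3,5,4,3,3,4,5]
arr[mid]=2=2: mid=1
arr[mid]=4>2: swap arr[1],arr[8]; hi=7 → [2,3,5,5,2,3,5,4,4,3,4,5]
arr[mid]=3>2: swap arr[1],arr[7]; hi=6 → [2,4,5,5,2,3,5,3,4,3,4,5]
arr[mid]=4>2: swap arr[1],arr[6]; hi=5 → [2,5,5,5,2,3,4,3,4,3,4,5]
arr[mid]=5>2: swap arr[1],arr[5]; hi=4 → [2,3,5,5,2,5,4,3,4,3,4,5]
arr[mid]=3>2: swap arr[1],arr[4]; hi=3 → [2,2,5,5,3,5,4,3,4,3,4,5]
arr[mid]=2=2: mid=2
arr[mid]=5>2: swap arr[2],arr[3]; hi=2 → [2,2,5,5,3,5,4,3,4,3,4,5]
arr[mid]=5>2: swap arr[2],arr[2]; hi=1 → [2,2,5,5,3,5,4,3,4,3,4,5]
end: lo=0, hi=1; arr = [2,2,5,5,3,5,4,3,4,3,4,5]

[2,2,5,5,3,5,4,3,4,3,4,5]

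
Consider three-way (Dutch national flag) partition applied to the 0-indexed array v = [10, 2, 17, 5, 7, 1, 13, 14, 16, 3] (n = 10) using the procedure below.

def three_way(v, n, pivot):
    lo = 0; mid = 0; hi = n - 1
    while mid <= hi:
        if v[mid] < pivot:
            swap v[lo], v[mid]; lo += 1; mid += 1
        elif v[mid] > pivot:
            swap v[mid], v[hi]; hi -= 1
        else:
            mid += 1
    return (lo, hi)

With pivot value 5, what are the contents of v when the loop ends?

pivot = 5; lo=0, mid=0, hi=9
v[mid]=10>5: swap v[0],v[9]; hi=8 → [3, 2, 17, 5, 7, 1, 13, 14, 16, 10]
v[mid]=3<5: swap v[0],v[0]; lo=1,mid=1 → [3, 2, 17, 5, 7, 1, 13, 14, 16, 10]
v[mid]=2<5: swap v[1],v[1]; lo=2,mid=2 → [3, 2, 17, 5, 7, 1, 13, 14, 16, 10]
v[mid]=17>5: swap v[2],v[8]; hi=7 → [3, 2, 16, 5, 7, 1, 13, 14, 17, 10]
v[mid]=16>5: swap v[2],v[7]; hi=6 → [3, 2, 14, 5, 7, 1, 13, 16, 17, 10]
v[mid]=14>5: swap v[2],v[6]; hi=5 → [3, 2, 13, 5, 7, 1, 14, 16, 17, 10]
v[mid]=13>5: swap v[2],v[5]; hi=4 → [3, 2, 1, 5, 7, 13, 14, 16, 17, 10]
v[mid]=1<5: swap v[2],v[2]; lo=3,mid=3 → [3, 2, 1, 5, 7, 13, 14, 16, 17, 10]
v[mid]=5=5: mid=4
v[mid]=7>5: swap v[4],v[4]; hi=3 → [3, 2, 1, 5, 7, 13, 14, 16, 17, 10]
end: lo=3, hi=3; v = [3, 2, 1, 5, 7, 13, 14, 16, 17, 10]

[3, 2, 1, 5, 7, 13, 14, 16, 17, 10]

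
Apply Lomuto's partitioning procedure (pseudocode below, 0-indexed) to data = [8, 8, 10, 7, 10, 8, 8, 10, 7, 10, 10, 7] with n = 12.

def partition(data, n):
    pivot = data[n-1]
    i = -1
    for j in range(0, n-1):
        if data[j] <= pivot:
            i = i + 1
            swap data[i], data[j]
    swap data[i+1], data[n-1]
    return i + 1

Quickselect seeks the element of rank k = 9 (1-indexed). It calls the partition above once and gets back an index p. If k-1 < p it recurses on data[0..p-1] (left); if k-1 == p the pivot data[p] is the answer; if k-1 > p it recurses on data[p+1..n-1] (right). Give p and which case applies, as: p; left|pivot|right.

2; right

pivot=7, i=-1
j=0: 8>7, skip
j=1: 8>7, skip
j=2: 10>7, skip
j=3: 7≤7, i=0, swap(0,3) ⇒ [7, 8, 10, 8, 10, 8, 8, 10, 7, 10, 10, 7]
j=4: 10>7, skip
j=5: 8>7, skip
j=6: 8>7, skip
j=7: 10>7, skip
j=8: 7≤7, i=1, swap(1,8) ⇒ [7, 7, 10, 8, 10, 8, 8, 10, 8, 10, 10, 7]
j=9: 10>7, skip
j=10: 10>7, skip
swap(2,11) ⇒ [7, 7, 7, 8, 10, 8, 8, 10, 8, 10, 10, 10]; return 2
p = 2; k-1 = 8 > 2 ⇒ right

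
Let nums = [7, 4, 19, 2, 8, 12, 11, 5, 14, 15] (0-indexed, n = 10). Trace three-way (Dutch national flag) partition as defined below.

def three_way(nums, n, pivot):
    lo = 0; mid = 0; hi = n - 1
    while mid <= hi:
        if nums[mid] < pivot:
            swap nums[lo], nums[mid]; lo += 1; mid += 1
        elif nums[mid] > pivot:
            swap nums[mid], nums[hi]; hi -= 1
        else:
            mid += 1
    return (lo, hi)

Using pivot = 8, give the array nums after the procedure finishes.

[7, 4, 5, 2, 8, 11, 12, 14, 15, 19]

lo=0 mid=0 hi=9
7<8: swap(0,0), lo=1 mid=1 ⇒ [7, 4, 19, 2, 8, 12, 11, 5, 14, 15]
4<8: swap(1,1), lo=2 mid=2 ⇒ [7, 4, 19, 2, 8, 12, 11, 5, 14, 15]
19>8: swap(2,9), hi=8 ⇒ [7, 4, 15, 2, 8, 12, 11, 5, 14, 19]
15>8: swap(2,8), hi=7 ⇒ [7, 4, 14, 2, 8, 12, 11, 5, 15, 19]
14>8: swap(2,7), hi=6 ⇒ [7, 4, 5, 2, 8, 12, 11, 14, 15, 19]
5<8: swap(2,2), lo=3 mid=3 ⇒ [7, 4, 5, 2, 8, 12, 11, 14, 15, 19]
2<8: swap(3,3), lo=4 mid=4 ⇒ [7, 4, 5, 2, 8, 12, 11, 14, 15, 19]
8=8: mid=5
12>8: swap(5,6), hi=5 ⇒ [7, 4, 5, 2, 8, 11, 12, 14, 15, 19]
11>8: swap(5,5), hi=4 ⇒ [7, 4, 5, 2, 8, 11, 12, 14, 15, 19]
done. lo=4 hi=4; nums=[7, 4, 5, 2, 8, 11, 12, 14, 15, 19]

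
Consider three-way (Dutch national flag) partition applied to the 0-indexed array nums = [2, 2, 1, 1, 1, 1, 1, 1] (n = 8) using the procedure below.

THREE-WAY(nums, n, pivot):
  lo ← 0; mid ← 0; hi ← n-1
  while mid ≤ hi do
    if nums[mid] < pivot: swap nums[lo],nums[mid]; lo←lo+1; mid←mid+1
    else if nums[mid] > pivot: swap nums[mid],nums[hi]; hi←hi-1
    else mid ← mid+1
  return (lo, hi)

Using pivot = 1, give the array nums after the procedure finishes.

pivot = 1; lo=0, mid=0, hi=7
nums[mid]=2>1: swap nums[0],nums[7]; hi=6 → [1, 2, 1, 1, 1, 1, 1, 2]
nums[mid]=1=1: mid=1
nums[mid]=2>1: swap nums[1],nums[6]; hi=5 → [1, 1, 1, 1, 1, 1, 2, 2]
nums[mid]=1=1: mid=2
nums[mid]=1=1: mid=3
nums[mid]=1=1: mid=4
nums[mid]=1=1: mid=5
nums[mid]=1=1: mid=6
end: lo=0, hi=5; nums = [1, 1, 1, 1, 1, 1, 2, 2]

[1, 1, 1, 1, 1, 1, 2, 2]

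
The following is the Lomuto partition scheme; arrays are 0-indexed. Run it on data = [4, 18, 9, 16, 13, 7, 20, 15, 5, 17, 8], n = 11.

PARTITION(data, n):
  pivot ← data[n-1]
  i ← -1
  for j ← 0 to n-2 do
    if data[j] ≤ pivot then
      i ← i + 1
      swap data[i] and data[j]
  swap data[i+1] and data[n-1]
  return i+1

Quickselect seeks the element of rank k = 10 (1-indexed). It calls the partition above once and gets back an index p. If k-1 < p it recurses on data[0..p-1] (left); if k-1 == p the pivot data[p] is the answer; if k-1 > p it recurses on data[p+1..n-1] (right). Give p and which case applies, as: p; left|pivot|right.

pivot=8, i=-1
j=0: 4≤8, i=0, swap(0,0) ⇒ [4, 18, 9, 16, 13, 7, 20, 15, 5, 17, 8]
j=1: 18>8, skip
j=2: 9>8, skip
j=3: 16>8, skip
j=4: 13>8, skip
j=5: 7≤8, i=1, swap(1,5) ⇒ [4, 7, 9, 16, 13, 18, 20, 15, 5, 17, 8]
j=6: 20>8, skip
j=7: 15>8, skip
j=8: 5≤8, i=2, swap(2,8) ⇒ [4, 7, 5, 16, 13, 18, 20, 15, 9, 17, 8]
j=9: 17>8, skip
swap(3,10) ⇒ [4, 7, 5, 8, 13, 18, 20, 15, 9, 17, 16]; return 3
p = 3; k-1 = 9 > 3 ⇒ right

3; right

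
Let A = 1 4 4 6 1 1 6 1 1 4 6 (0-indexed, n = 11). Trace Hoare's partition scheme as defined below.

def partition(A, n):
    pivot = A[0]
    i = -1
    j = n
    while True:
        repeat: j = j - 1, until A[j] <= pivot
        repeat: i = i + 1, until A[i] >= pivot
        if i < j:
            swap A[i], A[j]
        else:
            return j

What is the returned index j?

3

pivot = A[0] = 1; i = -1, j = 11
j→8 (A[8]=1≤1), i→0 (A[0]=1≥1); i<j, swap → 1 4 4 6 1 1 6 1 1 4 6
j→7 (A[7]=1≤1), i→1 (A[1]=4≥1); i<j, swap → 1 1 4 6 1 1 6 4 1 4 6
j→5 (A[5]=1≤1), i→2 (A[2]=4≥1); i<j, swap → 1 1 1 6 1 4 6 4 1 4 6
j→4 (A[4]=1≤1), i→3 (A[3]=6≥1); i<j, swap → 1 1 1 1 6 4 6 4 1 4 6
j→3, i→4; i≥j, return j=3. A = 1 1 1 1 6 4 6 4 1 4 6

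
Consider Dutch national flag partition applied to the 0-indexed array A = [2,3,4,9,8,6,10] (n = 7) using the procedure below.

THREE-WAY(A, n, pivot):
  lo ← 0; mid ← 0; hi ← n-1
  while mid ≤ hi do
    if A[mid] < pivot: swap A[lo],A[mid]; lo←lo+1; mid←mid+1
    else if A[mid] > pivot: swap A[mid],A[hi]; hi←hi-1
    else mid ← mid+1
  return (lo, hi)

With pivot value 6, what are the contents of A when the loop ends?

lo=0 mid=0 hi=6
2<6: swap(0,0), lo=1 mid=1 ⇒ [2,3,4,9,8,6,10]
3<6: swap(1,1), lo=2 mid=2 ⇒ [2,3,4,9,8,6,10]
4<6: swap(2,2), lo=3 mid=3 ⇒ [2,3,4,9,8,6,10]
9>6: swap(3,6), hi=5 ⇒ [2,3,4,10,8,6,9]
10>6: swap(3,5), hi=4 ⇒ [2,3,4,6,8,10,9]
6=6: mid=4
8>6: swap(4,4), hi=3 ⇒ [2,3,4,6,8,10,9]
done. lo=3 hi=3; A=[2,3,4,6,8,10,9]

[2,3,4,6,8,10,9]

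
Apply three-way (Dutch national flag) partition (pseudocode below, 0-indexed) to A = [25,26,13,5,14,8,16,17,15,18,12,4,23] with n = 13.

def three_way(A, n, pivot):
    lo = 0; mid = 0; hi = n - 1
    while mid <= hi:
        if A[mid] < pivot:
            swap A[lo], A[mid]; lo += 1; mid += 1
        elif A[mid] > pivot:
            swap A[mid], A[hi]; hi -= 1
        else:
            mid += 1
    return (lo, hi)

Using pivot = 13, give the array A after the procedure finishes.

[4,12,5,8,13,16,17,15,18,14,26,23,25]

pivot = 13; lo=0, mid=0, hi=12
A[mid]=25>13: swap A[0],A[12]; hi=11 → [23,26,13,5,14,8,16,17,15,18,12,4,25]
A[mid]=23>13: swap A[0],A[11]; hi=10 → [4,26,13,5,14,8,16,17,15,18,12,23,25]
A[mid]=4<13: swap A[0],A[0]; lo=1,mid=1 → [4,26,13,5,14,8,16,17,15,18,12,23,25]
A[mid]=26>13: swap A[1],A[10]; hi=9 → [4,12,13,5,14,8,16,17,15,18,26,23,25]
A[mid]=12<13: swap A[1],A[1]; lo=2,mid=2 → [4,12,13,5,14,8,16,17,15,18,26,23,25]
A[mid]=13=13: mid=3
A[mid]=5<13: swap A[2],A[3]; lo=3,mid=4 → [4,12,5,13,14,8,16,17,15,18,26,23,25]
A[mid]=14>13: swap A[4],A[9]; hi=8 → [4,12,5,13,18,8,16,17,15,14,26,23,25]
A[mid]=18>13: swap A[4],A[8]; hi=7 → [4,12,5,13,15,8,16,17,18,14,26,23,25]
A[mid]=15>13: swap A[4],A[7]; hi=6 → [4,12,5,13,17,8,16,15,18,14,26,23,25]
A[mid]=17>13: swap A[4],A[6]; hi=5 → [4,12,5,13,16,8,17,15,18,14,26,23,25]
A[mid]=16>13: swap A[4],A[5]; hi=4 → [4,12,5,13,8,16,17,15,18,14,26,23,25]
A[mid]=8<13: swap A[3],A[4]; lo=4,mid=5 → [4,12,5,8,13,16,17,15,18,14,26,23,25]
end: lo=4, hi=4; A = [4,12,5,8,13,16,17,15,18,14,26,23,25]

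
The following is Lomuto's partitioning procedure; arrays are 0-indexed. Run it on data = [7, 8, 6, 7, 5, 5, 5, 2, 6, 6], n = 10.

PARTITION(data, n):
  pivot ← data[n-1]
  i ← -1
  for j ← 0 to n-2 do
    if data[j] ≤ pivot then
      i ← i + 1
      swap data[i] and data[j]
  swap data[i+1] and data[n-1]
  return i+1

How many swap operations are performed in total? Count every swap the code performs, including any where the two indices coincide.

pivot=6, i=-1
j=0: 7>6, skip
j=1: 8>6, skip
j=2: 6≤6, i=0, swap(0,2) ⇒ [6, 8, 7, 7, 5, 5, 5, 2, 6, 6]
j=3: 7>6, skip
j=4: 5≤6, i=1, swap(1,4) ⇒ [6, 5, 7, 7, 8, 5, 5, 2, 6, 6]
j=5: 5≤6, i=2, swap(2,5) ⇒ [6, 5, 5, 7, 8, 7, 5, 2, 6, 6]
j=6: 5≤6, i=3, swap(3,6) ⇒ [6, 5, 5, 5, 8, 7, 7, 2, 6, 6]
j=7: 2≤6, i=4, swap(4,7) ⇒ [6, 5, 5, 5, 2, 7, 7, 8, 6, 6]
j=8: 6≤6, i=5, swap(5,8) ⇒ [6, 5, 5, 5, 2, 6, 7, 8, 7, 6]
swap(6,9) ⇒ [6, 5, 5, 5, 2, 6, 6, 8, 7, 7]; return 6

7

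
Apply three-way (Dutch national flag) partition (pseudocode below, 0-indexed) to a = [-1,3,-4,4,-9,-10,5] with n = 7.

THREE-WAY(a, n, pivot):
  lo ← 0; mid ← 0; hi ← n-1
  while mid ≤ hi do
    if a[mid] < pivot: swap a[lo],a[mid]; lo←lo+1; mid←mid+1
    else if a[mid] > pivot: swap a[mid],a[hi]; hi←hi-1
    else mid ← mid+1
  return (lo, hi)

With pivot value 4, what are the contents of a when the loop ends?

lo=0 mid=0 hi=6
-1<4: swap(0,0), lo=1 mid=1 ⇒ [-1,3,-4,4,-9,-10,5]
3<4: swap(1,1), lo=2 mid=2 ⇒ [-1,3,-4,4,-9,-10,5]
-4<4: swap(2,2), lo=3 mid=3 ⇒ [-1,3,-4,4,-9,-10,5]
4=4: mid=4
-9<4: swap(3,4), lo=4 mid=5 ⇒ [-1,3,-4,-9,4,-10,5]
-10<4: swap(4,5), lo=5 mid=6 ⇒ [-1,3,-4,-9,-10,4,5]
5>4: swap(6,6), hi=5 ⇒ [-1,3,-4,-9,-10,4,5]
done. lo=5 hi=5; a=[-1,3,-4,-9,-10,4,5]

[-1,3,-4,-9,-10,4,5]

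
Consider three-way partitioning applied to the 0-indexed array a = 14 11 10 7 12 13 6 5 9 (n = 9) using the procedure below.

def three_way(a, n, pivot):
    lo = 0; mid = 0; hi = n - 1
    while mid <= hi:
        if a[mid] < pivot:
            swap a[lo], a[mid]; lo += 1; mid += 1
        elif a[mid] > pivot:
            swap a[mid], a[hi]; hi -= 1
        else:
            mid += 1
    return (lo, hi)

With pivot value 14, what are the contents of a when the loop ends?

11 10 7 12 13 6 5 9 14

pivot = 14; lo=0, mid=0, hi=8
a[mid]=14=14: mid=1
a[mid]=11<14: swap a[0],a[1]; lo=1,mid=2 → 11 14 10 7 12 13 6 5 9
a[mid]=10<14: swap a[1],a[2]; lo=2,mid=3 → 11 10 14 7 12 13 6 5 9
a[mid]=7<14: swap a[2],a[3]; lo=3,mid=4 → 11 10 7 14 12 13 6 5 9
a[mid]=12<14: swap a[3],a[4]; lo=4,mid=5 → 11 10 7 12 14 13 6 5 9
a[mid]=13<14: swap a[4],a[5]; lo=5,mid=6 → 11 10 7 12 13 14 6 5 9
a[mid]=6<14: swap a[5],a[6]; lo=6,mid=7 → 11 10 7 12 13 6 14 5 9
a[mid]=5<14: swap a[6],a[7]; lo=7,mid=8 → 11 10 7 12 13 6 5 14 9
a[mid]=9<14: swap a[7],a[8]; lo=8,mid=9 → 11 10 7 12 13 6 5 9 14
end: lo=8, hi=8; a = 11 10 7 12 13 6 5 9 14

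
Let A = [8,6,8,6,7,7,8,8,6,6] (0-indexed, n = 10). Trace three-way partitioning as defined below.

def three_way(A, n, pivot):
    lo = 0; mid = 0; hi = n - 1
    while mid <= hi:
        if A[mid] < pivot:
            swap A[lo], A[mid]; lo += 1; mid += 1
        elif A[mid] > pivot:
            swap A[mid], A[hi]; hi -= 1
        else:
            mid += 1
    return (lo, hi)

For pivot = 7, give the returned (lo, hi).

(4, 5)

pivot = 7; lo=0, mid=0, hi=9
A[mid]=8>7: swap A[0],A[9]; hi=8 → [6,6,8,6,7,7,8,8,6,8]
A[mid]=6<7: swap A[0],A[0]; lo=1,mid=1 → [6,6,8,6,7,7,8,8,6,8]
A[mid]=6<7: swap A[1],A[1]; lo=2,mid=2 → [6,6,8,6,7,7,8,8,6,8]
A[mid]=8>7: swap A[2],A[8]; hi=7 → [6,6,6,6,7,7,8,8,8,8]
A[mid]=6<7: swap A[2],A[2]; lo=3,mid=3 → [6,6,6,6,7,7,8,8,8,8]
A[mid]=6<7: swap A[3],A[3]; lo=4,mid=4 → [6,6,6,6,7,7,8,8,8,8]
A[mid]=7=7: mid=5
A[mid]=7=7: mid=6
A[mid]=8>7: swap A[6],A[7]; hi=6 → [6,6,6,6,7,7,8,8,8,8]
A[mid]=8>7: swap A[6],A[6]; hi=5 → [6,6,6,6,7,7,8,8,8,8]
end: lo=4, hi=5; A = [6,6,6,6,7,7,8,8,8,8]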